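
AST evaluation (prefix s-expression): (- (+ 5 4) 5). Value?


Evaluate inner: (+ 5 4) = 9
Evaluate root: (- 9 5) = 4
Result: 4


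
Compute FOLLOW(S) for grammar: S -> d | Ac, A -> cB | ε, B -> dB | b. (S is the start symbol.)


$ ∈ FOLLOW(S). For each A -> αBβ: add FIRST(β)\{ε} to FOLLOW(B); if β nullable, add FOLLOW(A).
FOLLOW(S) = {$}


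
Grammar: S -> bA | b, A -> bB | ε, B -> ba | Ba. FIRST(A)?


Per alternative of A: FIRST(bB) = {b}; FIRST(ε) = {ε}
FIRST(A) = {b, ε}


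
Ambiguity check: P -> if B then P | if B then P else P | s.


dangling else: 'if B then if B then s else s' parses two ways
Ambiguous


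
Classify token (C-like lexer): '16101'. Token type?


Pattern: digits only
Type: INTEGER_LITERAL


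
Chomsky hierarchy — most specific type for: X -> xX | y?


Right-linear: every RHS is a terminal or a terminal followed by one nonterminal
Classification: Type 3 (Regular)


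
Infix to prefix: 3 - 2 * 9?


'*' binds tighter: tree is (- 3 (* 2 9))
Prefix: - 3 * 2 9


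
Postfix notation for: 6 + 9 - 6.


Left to right (same or higher precedence on left)
Postfix: 6 9 + 6 -


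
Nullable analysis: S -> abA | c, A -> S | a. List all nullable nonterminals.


A nonterminal is nullable iff some alternative derives ε (directly, or every symbol in it is nullable)
Nullable: {}


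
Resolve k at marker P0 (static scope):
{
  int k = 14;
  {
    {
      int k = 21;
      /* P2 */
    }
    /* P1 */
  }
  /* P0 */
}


k declared in the same block as P0
k = 14


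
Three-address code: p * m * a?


Break into single-operator statements:
t1 = p * m
t2 = t1 * a


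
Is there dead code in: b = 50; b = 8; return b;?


first assignment to b is overwritten before any read
Dead: 'b = 50'


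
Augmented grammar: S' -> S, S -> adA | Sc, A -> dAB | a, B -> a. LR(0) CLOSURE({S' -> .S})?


Start: S' -> .S
For each item with dot before a nonterminal B, add B -> .γ for every B-production
Closure: [S' -> .S, S -> .adA, S -> .Sc]


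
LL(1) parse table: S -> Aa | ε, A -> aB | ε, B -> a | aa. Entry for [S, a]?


For [S, a]: 'a' ∈ FIRST(Aa)
Entry: S -> Aa


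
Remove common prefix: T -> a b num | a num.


Common prefix: 'a'
Factored: T -> a T', T' -> b num | num


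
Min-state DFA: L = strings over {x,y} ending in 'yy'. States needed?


Track the longest suffix of input matching a prefix of 'yy': 3 classes (prefixes of length 0..2)
Minimal DFA: 3 states


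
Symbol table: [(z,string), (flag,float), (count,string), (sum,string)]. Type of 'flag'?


Lookup 'flag' → type float


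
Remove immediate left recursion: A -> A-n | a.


Left-recursive alternatives: A-n; non-recursive: a
Introduce A': A -> aA', A' -> -nA' | ε


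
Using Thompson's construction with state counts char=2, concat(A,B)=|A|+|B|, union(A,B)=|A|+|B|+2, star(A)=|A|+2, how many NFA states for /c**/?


Syntax tree has 1 char leaf(s), 0 union(s), 2 star(s)
chars contribute 1×2 = 2; each union adds +2; each star adds +2
Total: 2 + 0 + 4 = 6 states


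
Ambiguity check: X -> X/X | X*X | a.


'a/a*a' has two parse trees (no precedence encoded between / and *)
Ambiguous


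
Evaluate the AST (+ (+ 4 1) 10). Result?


Evaluate inner: (+ 4 1) = 5
Evaluate root: (+ 5 10) = 15
Result: 15


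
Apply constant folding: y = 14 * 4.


14 * 4 = 56 at compile time
Optimized: y = 56


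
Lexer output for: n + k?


Scan left to right, longest-match per lexeme
Tokens: ID(n), OP(+), ID(k)


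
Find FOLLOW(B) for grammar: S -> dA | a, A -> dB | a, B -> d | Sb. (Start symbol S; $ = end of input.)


$ ∈ FOLLOW(S). For each A -> αBβ: add FIRST(β)\{ε} to FOLLOW(B); if β nullable, add FOLLOW(A).
FOLLOW(B) = {$, b}


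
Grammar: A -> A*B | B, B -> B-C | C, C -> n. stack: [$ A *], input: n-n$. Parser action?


no handle ('A*' is not any RHS); shift 'n'
Action: shift


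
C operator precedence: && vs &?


'&' is bitwise AND (level 5); '&&' is logical AND (level 2)
Higher level binds tighter
'&' has higher precedence than '&&'


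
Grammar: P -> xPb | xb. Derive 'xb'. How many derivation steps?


Derivation: P => xb
Steps: 1


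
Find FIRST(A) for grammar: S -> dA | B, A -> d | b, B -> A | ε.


Per alternative of A: FIRST(d) = {d}; FIRST(b) = {b}
FIRST(A) = {b, d}


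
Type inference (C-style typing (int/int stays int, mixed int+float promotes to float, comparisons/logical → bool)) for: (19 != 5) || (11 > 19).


Operand types: bool || bool
Rule: logical operators take bool operands and yield bool
Result type: bool


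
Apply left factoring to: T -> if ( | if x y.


Common prefix: 'if'
Factored: T -> if T', T' -> ( | x y


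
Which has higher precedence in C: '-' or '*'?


'*' is multiplicative (level 10); '-' is additive (level 9)
Higher level binds tighter
'*' has higher precedence than '-'


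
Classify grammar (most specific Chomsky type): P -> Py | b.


Left-linear: every RHS is a terminal or one nonterminal followed by a terminal
Classification: Type 3 (Regular)


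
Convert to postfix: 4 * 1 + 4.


Left to right (same or higher precedence on left)
Postfix: 4 1 * 4 +


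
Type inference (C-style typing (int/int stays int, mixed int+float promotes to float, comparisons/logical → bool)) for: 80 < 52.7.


Operand types: int < float
Rule: comparison yields bool
Result type: bool


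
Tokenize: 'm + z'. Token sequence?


Scan left to right, longest-match per lexeme
Tokens: ID(m), OP(+), ID(z)


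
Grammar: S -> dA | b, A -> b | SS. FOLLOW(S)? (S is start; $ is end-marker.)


$ ∈ FOLLOW(S). For each A -> αBβ: add FIRST(β)\{ε} to FOLLOW(B); if β nullable, add FOLLOW(A).
FOLLOW(S) = {$, b, d}


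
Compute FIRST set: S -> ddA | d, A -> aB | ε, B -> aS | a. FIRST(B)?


Per alternative of B: FIRST(aS) = {a}; FIRST(a) = {a}
FIRST(B) = {a}


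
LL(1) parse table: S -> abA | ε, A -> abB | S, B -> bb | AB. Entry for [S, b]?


For [S, b]: ε is nullable and 'b' ∈ FOLLOW(S)
Entry: S -> ε


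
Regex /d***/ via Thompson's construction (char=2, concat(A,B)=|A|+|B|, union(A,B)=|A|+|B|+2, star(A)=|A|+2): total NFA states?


Syntax tree has 1 char leaf(s), 0 union(s), 3 star(s)
chars contribute 1×2 = 2; each union adds +2; each star adds +2
Total: 2 + 0 + 6 = 8 states


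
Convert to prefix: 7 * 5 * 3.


left-to-right (same/higher precedence on left): tree is (* (* 7 5) 3)
Prefix: * * 7 5 3


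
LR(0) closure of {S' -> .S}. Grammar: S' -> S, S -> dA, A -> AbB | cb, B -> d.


Start: S' -> .S
For each item with dot before a nonterminal B, add B -> .γ for every B-production
Closure: [S' -> .S, S -> .dA]


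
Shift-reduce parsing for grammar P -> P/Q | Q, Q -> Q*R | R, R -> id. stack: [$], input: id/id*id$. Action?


no handle on stack; shift 'id'
Action: shift


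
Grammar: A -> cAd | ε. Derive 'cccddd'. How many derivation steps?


Derivation: A => cAd => ccAdd => cccAddd => cccddd
Steps: 4


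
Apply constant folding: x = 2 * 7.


2 * 7 = 14 at compile time
Optimized: x = 14


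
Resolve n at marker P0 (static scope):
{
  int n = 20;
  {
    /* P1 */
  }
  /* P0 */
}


n declared in the same block as P0
n = 20


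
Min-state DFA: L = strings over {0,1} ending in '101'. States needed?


Track the longest suffix of input matching a prefix of '101': 4 classes (prefixes of length 0..3)
Minimal DFA: 4 states


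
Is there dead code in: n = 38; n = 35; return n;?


first assignment to n is overwritten before any read
Dead: 'n = 38'


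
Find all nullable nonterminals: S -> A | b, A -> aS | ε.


A nonterminal is nullable iff some alternative derives ε (directly, or every symbol in it is nullable)
Nullable: {A, S}


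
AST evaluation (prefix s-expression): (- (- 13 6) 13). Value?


Evaluate inner: (- 13 6) = 7
Evaluate root: (- 7 13) = -6
Result: -6


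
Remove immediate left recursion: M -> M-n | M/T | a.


Left-recursive alternatives: M-n, M/T; non-recursive: a
Introduce M': M -> aM', M' -> -nM' | /TM' | ε


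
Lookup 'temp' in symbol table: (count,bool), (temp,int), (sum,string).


Lookup 'temp' → type int


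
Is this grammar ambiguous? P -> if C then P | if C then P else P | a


dangling else: 'if C then if C then a else a' parses two ways
Ambiguous


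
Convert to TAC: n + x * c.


Break into single-operator statements:
t1 = x * c
t2 = n + t1


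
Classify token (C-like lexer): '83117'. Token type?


Pattern: digits only
Type: INTEGER_LITERAL


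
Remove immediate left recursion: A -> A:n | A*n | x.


Left-recursive alternatives: A:n, A*n; non-recursive: x
Introduce A': A -> xA', A' -> :nA' | *nA' | ε


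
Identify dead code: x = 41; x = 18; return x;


first assignment to x is overwritten before any read
Dead: 'x = 41'


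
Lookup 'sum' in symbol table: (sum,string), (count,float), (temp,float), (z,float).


Lookup 'sum' → type string


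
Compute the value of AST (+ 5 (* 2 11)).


Evaluate inner: (* 2 11) = 22
Evaluate root: (+ 5 22) = 27
Result: 27


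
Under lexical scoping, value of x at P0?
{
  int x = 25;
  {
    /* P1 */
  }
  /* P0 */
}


x declared in the same block as P0
x = 25


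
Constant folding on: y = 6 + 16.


6 + 16 = 22 at compile time
Optimized: y = 22


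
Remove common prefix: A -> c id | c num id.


Common prefix: 'c'
Factored: A -> c A', A' -> id | num id


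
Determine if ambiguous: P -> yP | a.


right-linear, alternatives start with distinct terminals 'y' vs 'a': unique leftmost derivation
Unambiguous


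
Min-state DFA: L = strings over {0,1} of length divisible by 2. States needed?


Track length mod 2: states 0..1, accept at 0
Minimal DFA: 2 states


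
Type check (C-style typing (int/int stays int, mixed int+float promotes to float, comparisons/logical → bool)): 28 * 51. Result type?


Operand types: int * int
Rule: mixed int/float promotes to float; int/int stays int
Result type: int


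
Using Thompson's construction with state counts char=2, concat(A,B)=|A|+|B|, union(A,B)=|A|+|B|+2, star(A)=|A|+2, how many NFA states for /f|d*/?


Syntax tree has 2 char leaf(s), 1 union(s), 1 star(s)
chars contribute 2×2 = 4; each union adds +2; each star adds +2
Total: 4 + 2 + 2 = 8 states


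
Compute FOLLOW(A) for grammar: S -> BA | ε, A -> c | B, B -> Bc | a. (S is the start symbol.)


$ ∈ FOLLOW(S). For each A -> αBβ: add FIRST(β)\{ε} to FOLLOW(B); if β nullable, add FOLLOW(A).
FOLLOW(A) = {$}


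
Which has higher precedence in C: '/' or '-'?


'/' is multiplicative (level 10); '-' is additive (level 9)
Higher level binds tighter
'/' has higher precedence than '-'


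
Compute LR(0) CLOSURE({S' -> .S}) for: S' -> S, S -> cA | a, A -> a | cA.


Start: S' -> .S
For each item with dot before a nonterminal B, add B -> .γ for every B-production
Closure: [S' -> .S, S -> .cA, S -> .a]


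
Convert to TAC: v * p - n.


Break into single-operator statements:
t1 = v * p
t2 = t1 - n


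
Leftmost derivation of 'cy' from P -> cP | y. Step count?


Derivation: P => cP => cy
Steps: 2


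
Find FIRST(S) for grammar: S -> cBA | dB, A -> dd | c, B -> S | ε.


Per alternative of S: FIRST(cBA) = {c}; FIRST(dB) = {d}
FIRST(S) = {c, d}


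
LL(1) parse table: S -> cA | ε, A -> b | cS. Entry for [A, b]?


For [A, b]: 'b' ∈ FIRST(b)
Entry: A -> b


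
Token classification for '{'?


Pattern: delimiter/punctuation
Type: PUNCTUATION


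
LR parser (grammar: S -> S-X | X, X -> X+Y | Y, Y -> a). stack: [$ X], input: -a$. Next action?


lookahead ∉ {+} so X won't extend; reduce S -> X
Action: reduce (S -> X)


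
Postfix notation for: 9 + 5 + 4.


Left to right (same or higher precedence on left)
Postfix: 9 5 + 4 +


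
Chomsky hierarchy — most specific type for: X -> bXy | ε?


Single nonterminal LHS, but b^n y^n is not regular
Classification: Type 2 (Context-Free)


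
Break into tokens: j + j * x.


Scan left to right, longest-match per lexeme
Tokens: ID(j), OP(+), ID(j), OP(*), ID(x)


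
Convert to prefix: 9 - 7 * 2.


'*' binds tighter: tree is (- 9 (* 7 2))
Prefix: - 9 * 7 2


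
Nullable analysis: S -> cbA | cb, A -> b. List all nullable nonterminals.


A nonterminal is nullable iff some alternative derives ε (directly, or every symbol in it is nullable)
Nullable: {}


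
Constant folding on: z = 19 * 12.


19 * 12 = 228 at compile time
Optimized: z = 228


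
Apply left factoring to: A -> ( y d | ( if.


Common prefix: '('
Factored: A -> ( A', A' -> y d | if


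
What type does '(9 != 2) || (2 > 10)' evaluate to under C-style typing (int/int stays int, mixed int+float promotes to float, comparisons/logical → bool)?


Operand types: bool || bool
Rule: logical operators take bool operands and yield bool
Result type: bool


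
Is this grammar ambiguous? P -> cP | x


right-linear, alternatives start with distinct terminals 'c' vs 'x': unique leftmost derivation
Unambiguous


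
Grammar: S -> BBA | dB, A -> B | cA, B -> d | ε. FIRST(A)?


Per alternative of A: FIRST(B) = {d, ε}; FIRST(cA) = {c}
FIRST(A) = {c, d, ε}


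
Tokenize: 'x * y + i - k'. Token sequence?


Scan left to right, longest-match per lexeme
Tokens: ID(x), OP(*), ID(y), OP(+), ID(i), OP(-), ID(k)


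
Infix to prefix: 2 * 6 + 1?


left-to-right (same/higher precedence on left): tree is (+ (* 2 6) 1)
Prefix: + * 2 6 1


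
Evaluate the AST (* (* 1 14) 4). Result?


Evaluate inner: (* 1 14) = 14
Evaluate root: (* 14 4) = 56
Result: 56


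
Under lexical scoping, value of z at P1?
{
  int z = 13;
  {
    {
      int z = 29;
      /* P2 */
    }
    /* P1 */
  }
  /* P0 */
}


P1's block does not declare z; resolves to the enclosing declaration at depth 0
z = 13


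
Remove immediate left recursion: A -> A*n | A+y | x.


Left-recursive alternatives: A*n, A+y; non-recursive: x
Introduce A': A -> xA', A' -> *nA' | +yA' | ε


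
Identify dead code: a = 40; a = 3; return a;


first assignment to a is overwritten before any read
Dead: 'a = 40'


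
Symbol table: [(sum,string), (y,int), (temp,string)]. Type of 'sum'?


Lookup 'sum' → type string


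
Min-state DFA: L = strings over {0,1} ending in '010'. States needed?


Track the longest suffix of input matching a prefix of '010': 4 classes (prefixes of length 0..3)
Minimal DFA: 4 states


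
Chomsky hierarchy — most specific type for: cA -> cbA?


LHS has context (more than one symbol) and |LHS| ≤ |RHS|
Classification: Type 1 (Context-Sensitive)


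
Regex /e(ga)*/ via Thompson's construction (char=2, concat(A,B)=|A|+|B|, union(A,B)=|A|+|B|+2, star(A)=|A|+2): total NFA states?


Syntax tree has 3 char leaf(s), 0 union(s), 1 star(s)
chars contribute 3×2 = 6; each union adds +2; each star adds +2
Total: 6 + 0 + 2 = 8 states


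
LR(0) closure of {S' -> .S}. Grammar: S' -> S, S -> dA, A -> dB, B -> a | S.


Start: S' -> .S
For each item with dot before a nonterminal B, add B -> .γ for every B-production
Closure: [S' -> .S, S -> .dA]


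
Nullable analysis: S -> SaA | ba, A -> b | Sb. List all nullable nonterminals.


A nonterminal is nullable iff some alternative derives ε (directly, or every symbol in it is nullable)
Nullable: {}


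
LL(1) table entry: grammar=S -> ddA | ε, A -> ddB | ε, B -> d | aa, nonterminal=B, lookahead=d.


For [B, d]: 'd' ∈ FIRST(d)
Entry: B -> d


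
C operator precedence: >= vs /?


'/' is multiplicative (level 10); '>=' is relational (level 7)
Higher level binds tighter
'/' has higher precedence than '>='


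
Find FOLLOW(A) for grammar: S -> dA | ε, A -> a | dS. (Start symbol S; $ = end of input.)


$ ∈ FOLLOW(S). For each A -> αBβ: add FIRST(β)\{ε} to FOLLOW(B); if β nullable, add FOLLOW(A).
FOLLOW(A) = {$}


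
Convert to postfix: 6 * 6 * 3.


Left to right (same or higher precedence on left)
Postfix: 6 6 * 3 *


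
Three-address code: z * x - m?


Break into single-operator statements:
t1 = z * x
t2 = t1 - m


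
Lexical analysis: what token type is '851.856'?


Pattern: digits with a decimal point
Type: FLOAT_LITERAL


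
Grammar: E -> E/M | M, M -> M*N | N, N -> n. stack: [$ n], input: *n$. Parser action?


'n' on top is the handle for N -> n
Action: reduce (N -> n)


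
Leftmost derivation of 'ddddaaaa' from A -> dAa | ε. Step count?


Derivation: A => dAa => ddAaa => dddAaaa => ddddAaaaa => ddddaaaa
Steps: 5


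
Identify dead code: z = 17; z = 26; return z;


first assignment to z is overwritten before any read
Dead: 'z = 17'


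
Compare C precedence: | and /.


'/' is multiplicative (level 10); '|' is bitwise OR (level 3)
Higher level binds tighter
'/' has higher precedence than '|'


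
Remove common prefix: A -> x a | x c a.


Common prefix: 'x'
Factored: A -> x A', A' -> a | c a


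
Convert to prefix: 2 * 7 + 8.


left-to-right (same/higher precedence on left): tree is (+ (* 2 7) 8)
Prefix: + * 2 7 8


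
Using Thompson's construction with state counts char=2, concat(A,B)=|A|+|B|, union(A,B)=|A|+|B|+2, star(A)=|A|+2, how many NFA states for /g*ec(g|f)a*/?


Syntax tree has 6 char leaf(s), 1 union(s), 2 star(s)
chars contribute 6×2 = 12; each union adds +2; each star adds +2
Total: 12 + 2 + 4 = 18 states


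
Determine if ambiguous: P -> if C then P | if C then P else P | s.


dangling else: 'if C then if C then s else s' parses two ways
Ambiguous


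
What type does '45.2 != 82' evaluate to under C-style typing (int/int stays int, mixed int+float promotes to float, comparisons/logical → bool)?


Operand types: float != int
Rule: comparison yields bool
Result type: bool


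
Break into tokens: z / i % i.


Scan left to right, longest-match per lexeme
Tokens: ID(z), OP(/), ID(i), OP(%), ID(i)


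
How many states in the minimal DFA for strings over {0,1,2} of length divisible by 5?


Track length mod 5: states 0..4, accept at 0
Minimal DFA: 5 states


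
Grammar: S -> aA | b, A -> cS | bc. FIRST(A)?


Per alternative of A: FIRST(cS) = {c}; FIRST(bc) = {b}
FIRST(A) = {b, c}


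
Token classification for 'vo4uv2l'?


Pattern: letter/underscore followed by alphanumerics, not a keyword
Type: IDENTIFIER


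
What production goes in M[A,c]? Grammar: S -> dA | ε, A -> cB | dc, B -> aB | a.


For [A, c]: 'c' ∈ FIRST(cB)
Entry: A -> cB


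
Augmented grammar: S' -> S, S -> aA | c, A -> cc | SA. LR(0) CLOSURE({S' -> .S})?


Start: S' -> .S
For each item with dot before a nonterminal B, add B -> .γ for every B-production
Closure: [S' -> .S, S -> .aA, S -> .c]


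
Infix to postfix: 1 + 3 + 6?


Left to right (same or higher precedence on left)
Postfix: 1 3 + 6 +


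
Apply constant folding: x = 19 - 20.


19 - 20 = -1 at compile time
Optimized: x = -1


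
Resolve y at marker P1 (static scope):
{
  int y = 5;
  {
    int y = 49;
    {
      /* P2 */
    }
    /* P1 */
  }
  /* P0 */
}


y declared in the same block as P1
y = 49


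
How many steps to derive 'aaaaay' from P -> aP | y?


Derivation: P => aP => aaP => aaaP => aaaaP => aaaaaP => aaaaay
Steps: 6


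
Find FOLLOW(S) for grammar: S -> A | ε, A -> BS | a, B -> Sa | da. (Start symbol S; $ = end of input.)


$ ∈ FOLLOW(S). For each A -> αBβ: add FIRST(β)\{ε} to FOLLOW(B); if β nullable, add FOLLOW(A).
FOLLOW(S) = {$, a}


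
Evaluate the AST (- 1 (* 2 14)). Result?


Evaluate inner: (* 2 14) = 28
Evaluate root: (- 1 28) = -27
Result: -27


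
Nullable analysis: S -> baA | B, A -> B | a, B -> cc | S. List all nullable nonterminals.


A nonterminal is nullable iff some alternative derives ε (directly, or every symbol in it is nullable)
Nullable: {}


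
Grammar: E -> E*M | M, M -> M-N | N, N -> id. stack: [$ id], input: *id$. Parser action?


'id' on top is the handle for N -> id
Action: reduce (N -> id)


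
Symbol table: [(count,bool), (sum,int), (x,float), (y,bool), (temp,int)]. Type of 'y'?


Lookup 'y' → type bool


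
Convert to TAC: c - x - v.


Break into single-operator statements:
t1 = c - x
t2 = t1 - v


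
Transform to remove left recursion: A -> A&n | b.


Left-recursive alternatives: A&n; non-recursive: b
Introduce A': A -> bA', A' -> &nA' | ε


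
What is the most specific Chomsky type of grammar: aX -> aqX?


LHS has context (more than one symbol) and |LHS| ≤ |RHS|
Classification: Type 1 (Context-Sensitive)


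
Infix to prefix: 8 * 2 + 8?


left-to-right (same/higher precedence on left): tree is (+ (* 8 2) 8)
Prefix: + * 8 2 8


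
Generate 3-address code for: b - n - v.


Break into single-operator statements:
t1 = b - n
t2 = t1 - v


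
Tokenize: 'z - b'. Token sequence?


Scan left to right, longest-match per lexeme
Tokens: ID(z), OP(-), ID(b)


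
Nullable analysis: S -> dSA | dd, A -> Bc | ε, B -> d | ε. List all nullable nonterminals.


A nonterminal is nullable iff some alternative derives ε (directly, or every symbol in it is nullable)
Nullable: {A, B}


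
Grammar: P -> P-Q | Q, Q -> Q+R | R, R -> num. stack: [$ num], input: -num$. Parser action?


'num' on top is the handle for R -> num
Action: reduce (R -> num)


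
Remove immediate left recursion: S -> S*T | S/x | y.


Left-recursive alternatives: S*T, S/x; non-recursive: y
Introduce S': S -> yS', S' -> *TS' | /xS' | ε


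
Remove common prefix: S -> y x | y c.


Common prefix: 'y'
Factored: S -> y S', S' -> x | c


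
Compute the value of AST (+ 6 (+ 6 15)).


Evaluate inner: (+ 6 15) = 21
Evaluate root: (+ 6 21) = 27
Result: 27


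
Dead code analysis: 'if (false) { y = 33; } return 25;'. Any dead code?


condition is constant false, so the whole block is unreachable
Dead: 'if (false) { y = 33; }'


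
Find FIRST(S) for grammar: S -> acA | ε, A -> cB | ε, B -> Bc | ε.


Per alternative of S: FIRST(acA) = {a}; FIRST(ε) = {ε}
FIRST(S) = {a, ε}


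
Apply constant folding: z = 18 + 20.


18 + 20 = 38 at compile time
Optimized: z = 38


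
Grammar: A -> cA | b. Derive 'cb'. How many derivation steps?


Derivation: A => cA => cb
Steps: 2


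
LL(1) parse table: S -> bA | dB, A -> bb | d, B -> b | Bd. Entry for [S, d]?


For [S, d]: 'd' ∈ FIRST(dB)
Entry: S -> dB


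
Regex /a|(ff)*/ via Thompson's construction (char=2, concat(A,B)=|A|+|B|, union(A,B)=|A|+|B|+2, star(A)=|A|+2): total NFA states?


Syntax tree has 3 char leaf(s), 1 union(s), 1 star(s)
chars contribute 3×2 = 6; each union adds +2; each star adds +2
Total: 6 + 2 + 2 = 10 states


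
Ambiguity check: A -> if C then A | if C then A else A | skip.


dangling else: 'if C then if C then skip else skip' parses two ways
Ambiguous


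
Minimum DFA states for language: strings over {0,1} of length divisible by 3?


Track length mod 3: states 0..2, accept at 0
Minimal DFA: 3 states


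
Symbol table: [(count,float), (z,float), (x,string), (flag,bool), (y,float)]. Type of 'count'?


Lookup 'count' → type float


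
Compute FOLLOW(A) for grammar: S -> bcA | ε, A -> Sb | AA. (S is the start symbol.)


$ ∈ FOLLOW(S). For each A -> αBβ: add FIRST(β)\{ε} to FOLLOW(B); if β nullable, add FOLLOW(A).
FOLLOW(A) = {$, b}


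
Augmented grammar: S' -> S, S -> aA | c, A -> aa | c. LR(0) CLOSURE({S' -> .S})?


Start: S' -> .S
For each item with dot before a nonterminal B, add B -> .γ for every B-production
Closure: [S' -> .S, S -> .aA, S -> .c]


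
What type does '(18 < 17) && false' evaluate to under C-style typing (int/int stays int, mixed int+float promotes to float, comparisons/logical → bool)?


Operand types: bool && bool
Rule: logical operators take bool operands and yield bool
Result type: bool


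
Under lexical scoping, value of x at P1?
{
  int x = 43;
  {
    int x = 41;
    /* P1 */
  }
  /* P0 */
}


x declared in the same block as P1
x = 41


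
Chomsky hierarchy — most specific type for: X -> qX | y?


Right-linear: every RHS is a terminal or a terminal followed by one nonterminal
Classification: Type 3 (Regular)


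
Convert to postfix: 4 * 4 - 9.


Left to right (same or higher precedence on left)
Postfix: 4 4 * 9 -


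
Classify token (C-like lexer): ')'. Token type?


Pattern: delimiter/punctuation
Type: PUNCTUATION


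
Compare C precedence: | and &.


'&' is bitwise AND (level 5); '|' is bitwise OR (level 3)
Higher level binds tighter
'&' has higher precedence than '|'


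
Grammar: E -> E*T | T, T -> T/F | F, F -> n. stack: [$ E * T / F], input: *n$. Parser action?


handle 'T/F' on top
Action: reduce (T -> T/F)


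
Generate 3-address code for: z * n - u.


Break into single-operator statements:
t1 = z * n
t2 = t1 - u


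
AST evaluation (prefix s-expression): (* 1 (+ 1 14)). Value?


Evaluate inner: (+ 1 14) = 15
Evaluate root: (* 1 15) = 15
Result: 15


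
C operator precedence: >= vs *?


'*' is multiplicative (level 10); '>=' is relational (level 7)
Higher level binds tighter
'*' has higher precedence than '>='


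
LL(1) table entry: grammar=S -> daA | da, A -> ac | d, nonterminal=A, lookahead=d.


For [A, d]: 'd' ∈ FIRST(d)
Entry: A -> d


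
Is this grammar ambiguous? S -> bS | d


right-linear, alternatives start with distinct terminals 'b' vs 'd': unique leftmost derivation
Unambiguous


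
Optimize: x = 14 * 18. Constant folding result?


14 * 18 = 252 at compile time
Optimized: x = 252


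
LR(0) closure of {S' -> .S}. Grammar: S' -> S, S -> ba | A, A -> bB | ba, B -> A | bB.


Start: S' -> .S
For each item with dot before a nonterminal B, add B -> .γ for every B-production
Closure: [S' -> .S, S -> .ba, S -> .A, A -> .bB, A -> .ba]


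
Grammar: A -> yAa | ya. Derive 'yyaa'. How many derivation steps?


Derivation: A => yAa => yyaa
Steps: 2


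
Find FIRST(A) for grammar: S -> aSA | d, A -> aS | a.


Per alternative of A: FIRST(aS) = {a}; FIRST(a) = {a}
FIRST(A) = {a}


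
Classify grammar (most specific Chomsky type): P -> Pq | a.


Left-linear: every RHS is a terminal or one nonterminal followed by a terminal
Classification: Type 3 (Regular)


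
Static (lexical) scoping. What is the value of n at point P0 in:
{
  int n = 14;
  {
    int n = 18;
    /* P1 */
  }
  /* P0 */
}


n declared in the same block as P0
n = 14


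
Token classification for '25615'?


Pattern: digits only
Type: INTEGER_LITERAL


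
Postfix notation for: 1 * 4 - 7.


Left to right (same or higher precedence on left)
Postfix: 1 4 * 7 -


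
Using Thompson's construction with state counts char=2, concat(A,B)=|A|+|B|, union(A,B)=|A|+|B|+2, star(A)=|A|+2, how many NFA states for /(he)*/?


Syntax tree has 2 char leaf(s), 0 union(s), 1 star(s)
chars contribute 2×2 = 4; each union adds +2; each star adds +2
Total: 4 + 0 + 2 = 6 states


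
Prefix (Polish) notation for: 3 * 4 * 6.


left-to-right (same/higher precedence on left): tree is (* (* 3 4) 6)
Prefix: * * 3 4 6


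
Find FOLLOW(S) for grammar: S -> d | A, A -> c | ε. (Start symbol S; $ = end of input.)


$ ∈ FOLLOW(S). For each A -> αBβ: add FIRST(β)\{ε} to FOLLOW(B); if β nullable, add FOLLOW(A).
FOLLOW(S) = {$}


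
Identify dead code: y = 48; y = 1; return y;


first assignment to y is overwritten before any read
Dead: 'y = 48'


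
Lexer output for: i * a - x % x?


Scan left to right, longest-match per lexeme
Tokens: ID(i), OP(*), ID(a), OP(-), ID(x), OP(%), ID(x)


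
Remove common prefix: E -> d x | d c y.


Common prefix: 'd'
Factored: E -> d E', E' -> x | c y


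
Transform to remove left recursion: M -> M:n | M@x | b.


Left-recursive alternatives: M:n, M@x; non-recursive: b
Introduce M': M -> bM', M' -> :nM' | @xM' | ε


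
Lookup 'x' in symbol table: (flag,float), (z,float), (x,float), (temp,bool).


Lookup 'x' → type float


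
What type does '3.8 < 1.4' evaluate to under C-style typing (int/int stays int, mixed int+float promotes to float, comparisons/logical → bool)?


Operand types: float < float
Rule: comparison yields bool
Result type: bool


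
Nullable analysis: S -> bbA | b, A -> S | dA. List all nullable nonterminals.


A nonterminal is nullable iff some alternative derives ε (directly, or every symbol in it is nullable)
Nullable: {}


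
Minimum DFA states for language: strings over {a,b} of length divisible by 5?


Track length mod 5: states 0..4, accept at 0
Minimal DFA: 5 states


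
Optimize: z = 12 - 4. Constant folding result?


12 - 4 = 8 at compile time
Optimized: z = 8


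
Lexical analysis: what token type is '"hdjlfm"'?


Pattern: double-quoted sequence
Type: STRING_LITERAL


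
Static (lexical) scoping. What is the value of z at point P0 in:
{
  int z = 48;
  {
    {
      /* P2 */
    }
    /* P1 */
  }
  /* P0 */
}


z declared in the same block as P0
z = 48


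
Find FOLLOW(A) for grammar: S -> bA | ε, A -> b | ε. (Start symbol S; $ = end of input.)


$ ∈ FOLLOW(S). For each A -> αBβ: add FIRST(β)\{ε} to FOLLOW(B); if β nullable, add FOLLOW(A).
FOLLOW(A) = {$}


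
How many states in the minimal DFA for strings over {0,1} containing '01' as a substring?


KMP-style automaton: 2 progress states + 1 absorbing accept = 3
Minimal DFA: 3 states


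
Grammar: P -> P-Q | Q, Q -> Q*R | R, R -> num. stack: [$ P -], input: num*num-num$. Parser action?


no handle ('P-' is not any RHS); shift 'num'
Action: shift


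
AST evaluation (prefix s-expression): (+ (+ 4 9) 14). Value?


Evaluate inner: (+ 4 9) = 13
Evaluate root: (+ 13 14) = 27
Result: 27


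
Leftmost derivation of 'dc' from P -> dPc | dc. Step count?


Derivation: P => dc
Steps: 1


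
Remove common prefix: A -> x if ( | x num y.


Common prefix: 'x'
Factored: A -> x A', A' -> if ( | num y


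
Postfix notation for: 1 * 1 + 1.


Left to right (same or higher precedence on left)
Postfix: 1 1 * 1 +


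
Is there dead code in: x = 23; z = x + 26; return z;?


x is read by z's definition; z is returned
No dead code


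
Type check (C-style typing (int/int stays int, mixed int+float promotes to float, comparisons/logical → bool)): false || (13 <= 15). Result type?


Operand types: bool || bool
Rule: logical operators take bool operands and yield bool
Result type: bool


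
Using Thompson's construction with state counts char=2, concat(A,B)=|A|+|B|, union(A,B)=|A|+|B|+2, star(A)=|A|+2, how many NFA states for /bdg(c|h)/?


Syntax tree has 5 char leaf(s), 1 union(s), 0 star(s)
chars contribute 5×2 = 10; each union adds +2; each star adds +2
Total: 10 + 2 + 0 = 12 states


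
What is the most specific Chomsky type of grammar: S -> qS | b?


Right-linear: every RHS is a terminal or a terminal followed by one nonterminal
Classification: Type 3 (Regular)


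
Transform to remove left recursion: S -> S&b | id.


Left-recursive alternatives: S&b; non-recursive: id
Introduce S': S -> idS', S' -> &bS' | ε


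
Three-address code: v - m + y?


Break into single-operator statements:
t1 = v - m
t2 = t1 + y


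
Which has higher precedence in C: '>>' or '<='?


'>>' is shift (level 8); '<=' is relational (level 7)
Higher level binds tighter
'>>' has higher precedence than '<='


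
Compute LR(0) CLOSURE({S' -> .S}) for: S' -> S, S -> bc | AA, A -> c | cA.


Start: S' -> .S
For each item with dot before a nonterminal B, add B -> .γ for every B-production
Closure: [S' -> .S, S -> .bc, S -> .AA, A -> .c, A -> .cA]


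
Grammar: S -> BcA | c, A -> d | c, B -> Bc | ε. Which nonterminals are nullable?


A nonterminal is nullable iff some alternative derives ε (directly, or every symbol in it is nullable)
Nullable: {B}


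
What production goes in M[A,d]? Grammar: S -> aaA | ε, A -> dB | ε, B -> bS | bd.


For [A, d]: 'd' ∈ FIRST(dB)
Entry: A -> dB


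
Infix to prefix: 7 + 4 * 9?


'*' binds tighter: tree is (+ 7 (* 4 9))
Prefix: + 7 * 4 9


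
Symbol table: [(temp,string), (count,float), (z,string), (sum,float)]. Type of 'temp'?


Lookup 'temp' → type string


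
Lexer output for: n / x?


Scan left to right, longest-match per lexeme
Tokens: ID(n), OP(/), ID(x)


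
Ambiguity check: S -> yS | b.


right-linear, alternatives start with distinct terminals 'y' vs 'b': unique leftmost derivation
Unambiguous


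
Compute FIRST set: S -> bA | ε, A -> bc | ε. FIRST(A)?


Per alternative of A: FIRST(bc) = {b}; FIRST(ε) = {ε}
FIRST(A) = {b, ε}


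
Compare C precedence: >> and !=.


'>>' is shift (level 8); '!=' is equality (level 6)
Higher level binds tighter
'>>' has higher precedence than '!='


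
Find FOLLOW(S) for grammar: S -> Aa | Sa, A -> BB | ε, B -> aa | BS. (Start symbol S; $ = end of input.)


$ ∈ FOLLOW(S). For each A -> αBβ: add FIRST(β)\{ε} to FOLLOW(B); if β nullable, add FOLLOW(A).
FOLLOW(S) = {$, a}


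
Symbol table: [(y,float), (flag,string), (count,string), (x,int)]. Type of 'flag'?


Lookup 'flag' → type string


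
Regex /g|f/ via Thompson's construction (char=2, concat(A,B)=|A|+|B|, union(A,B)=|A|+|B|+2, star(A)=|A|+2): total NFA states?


Syntax tree has 2 char leaf(s), 1 union(s), 0 star(s)
chars contribute 2×2 = 4; each union adds +2; each star adds +2
Total: 4 + 2 + 0 = 6 states


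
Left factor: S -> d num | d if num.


Common prefix: 'd'
Factored: S -> d S', S' -> num | if num


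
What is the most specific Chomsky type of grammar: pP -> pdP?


LHS has context (more than one symbol) and |LHS| ≤ |RHS|
Classification: Type 1 (Context-Sensitive)


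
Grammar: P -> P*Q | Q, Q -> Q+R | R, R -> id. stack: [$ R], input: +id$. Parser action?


'R' (not preceded by Q+) is the handle for Q -> R
Action: reduce (Q -> R)


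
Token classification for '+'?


Pattern: operator symbol
Type: OPERATOR


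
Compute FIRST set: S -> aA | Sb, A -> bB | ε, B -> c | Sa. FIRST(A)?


Per alternative of A: FIRST(bB) = {b}; FIRST(ε) = {ε}
FIRST(A) = {b, ε}


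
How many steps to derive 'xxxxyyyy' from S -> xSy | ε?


Derivation: S => xSy => xxSyy => xxxSyyy => xxxxSyyyy => xxxxyyyy
Steps: 5


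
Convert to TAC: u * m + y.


Break into single-operator statements:
t1 = u * m
t2 = t1 + y


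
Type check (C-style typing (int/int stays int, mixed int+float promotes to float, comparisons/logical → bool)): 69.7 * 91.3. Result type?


Operand types: float * float
Rule: mixed int/float promotes to float; int/int stays int
Result type: float


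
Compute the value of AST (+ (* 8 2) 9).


Evaluate inner: (* 8 2) = 16
Evaluate root: (+ 16 9) = 25
Result: 25


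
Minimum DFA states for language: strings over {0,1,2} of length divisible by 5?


Track length mod 5: states 0..4, accept at 0
Minimal DFA: 5 states


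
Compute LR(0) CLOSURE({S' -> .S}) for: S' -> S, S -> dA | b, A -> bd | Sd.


Start: S' -> .S
For each item with dot before a nonterminal B, add B -> .γ for every B-production
Closure: [S' -> .S, S -> .dA, S -> .b]


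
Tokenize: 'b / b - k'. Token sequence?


Scan left to right, longest-match per lexeme
Tokens: ID(b), OP(/), ID(b), OP(-), ID(k)


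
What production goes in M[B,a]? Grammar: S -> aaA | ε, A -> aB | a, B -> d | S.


For [B, a]: 'a' ∈ FIRST(S)
Entry: B -> S


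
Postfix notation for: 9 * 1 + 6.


Left to right (same or higher precedence on left)
Postfix: 9 1 * 6 +


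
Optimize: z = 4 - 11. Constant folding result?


4 - 11 = -7 at compile time
Optimized: z = -7


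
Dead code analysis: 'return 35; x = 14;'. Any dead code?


statement follows a return and is unreachable
Dead: 'x = 14'


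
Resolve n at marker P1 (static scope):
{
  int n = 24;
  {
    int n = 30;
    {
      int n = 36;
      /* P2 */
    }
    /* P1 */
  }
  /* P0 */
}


n declared in the same block as P1
n = 30


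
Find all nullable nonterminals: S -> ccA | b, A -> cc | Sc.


A nonterminal is nullable iff some alternative derives ε (directly, or every symbol in it is nullable)
Nullable: {}


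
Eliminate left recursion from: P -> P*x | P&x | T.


Left-recursive alternatives: P*x, P&x; non-recursive: T
Introduce P': P -> TP', P' -> *xP' | &xP' | ε


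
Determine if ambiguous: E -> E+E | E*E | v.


'v+v*v' has two parse trees (no precedence encoded between + and *)
Ambiguous


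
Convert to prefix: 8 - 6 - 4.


left-to-right (same/higher precedence on left): tree is (- (- 8 6) 4)
Prefix: - - 8 6 4


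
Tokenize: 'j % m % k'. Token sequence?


Scan left to right, longest-match per lexeme
Tokens: ID(j), OP(%), ID(m), OP(%), ID(k)


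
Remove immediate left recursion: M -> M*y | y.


Left-recursive alternatives: M*y; non-recursive: y
Introduce M': M -> yM', M' -> *yM' | ε


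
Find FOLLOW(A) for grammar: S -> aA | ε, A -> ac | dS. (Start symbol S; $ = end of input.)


$ ∈ FOLLOW(S). For each A -> αBβ: add FIRST(β)\{ε} to FOLLOW(B); if β nullable, add FOLLOW(A).
FOLLOW(A) = {$}


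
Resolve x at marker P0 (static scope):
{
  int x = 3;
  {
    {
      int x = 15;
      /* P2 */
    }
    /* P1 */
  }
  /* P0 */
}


x declared in the same block as P0
x = 3


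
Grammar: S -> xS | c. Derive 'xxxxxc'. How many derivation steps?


Derivation: S => xS => xxS => xxxS => xxxxS => xxxxxS => xxxxxc
Steps: 6


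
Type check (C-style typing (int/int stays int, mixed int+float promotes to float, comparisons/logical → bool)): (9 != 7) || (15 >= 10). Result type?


Operand types: bool || bool
Rule: logical operators take bool operands and yield bool
Result type: bool


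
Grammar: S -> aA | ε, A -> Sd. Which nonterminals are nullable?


A nonterminal is nullable iff some alternative derives ε (directly, or every symbol in it is nullable)
Nullable: {S}


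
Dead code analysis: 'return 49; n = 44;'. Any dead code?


statement follows a return and is unreachable
Dead: 'n = 44'


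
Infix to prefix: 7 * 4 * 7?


left-to-right (same/higher precedence on left): tree is (* (* 7 4) 7)
Prefix: * * 7 4 7


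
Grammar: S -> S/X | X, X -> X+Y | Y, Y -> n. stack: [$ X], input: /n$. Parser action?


lookahead ∉ {+} so X won't extend; reduce S -> X
Action: reduce (S -> X)


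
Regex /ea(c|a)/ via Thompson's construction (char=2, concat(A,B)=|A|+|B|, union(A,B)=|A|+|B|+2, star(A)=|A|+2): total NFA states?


Syntax tree has 4 char leaf(s), 1 union(s), 0 star(s)
chars contribute 4×2 = 8; each union adds +2; each star adds +2
Total: 8 + 2 + 0 = 10 states


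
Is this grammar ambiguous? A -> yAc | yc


balanced y^n…c^n: each string has a unique parse
Unambiguous


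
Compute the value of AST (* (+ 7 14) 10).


Evaluate inner: (+ 7 14) = 21
Evaluate root: (* 21 10) = 210
Result: 210


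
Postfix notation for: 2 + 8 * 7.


* has higher precedence, evaluate 8*7 first
Postfix: 2 8 7 * +


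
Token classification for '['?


Pattern: delimiter/punctuation
Type: PUNCTUATION


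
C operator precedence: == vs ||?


'==' is equality (level 6); '||' is logical OR (level 1)
Higher level binds tighter
'==' has higher precedence than '||'
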